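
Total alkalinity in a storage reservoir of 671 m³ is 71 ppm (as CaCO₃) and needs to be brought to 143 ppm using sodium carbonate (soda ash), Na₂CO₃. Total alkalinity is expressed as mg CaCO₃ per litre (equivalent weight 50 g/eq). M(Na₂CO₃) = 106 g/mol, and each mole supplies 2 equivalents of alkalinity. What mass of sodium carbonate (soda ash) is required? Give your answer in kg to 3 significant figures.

51.2 kg

Volume: 671 m³ = 671,000 L.
Alkalinity to add: (143 − 71) = 72 mg/L as CaCO₃ × 671,000 L = 48,310 g as CaCO₃.
Equivalents: 48,310 g ÷ 50 g/eq = 966.2 eq.
Each mole of Na₂CO₃ supplies 2 eq, so 966.2 / 2 = 483.1 mol.
Mass: 483.1 mol × 106 g/mol = 51,210 g.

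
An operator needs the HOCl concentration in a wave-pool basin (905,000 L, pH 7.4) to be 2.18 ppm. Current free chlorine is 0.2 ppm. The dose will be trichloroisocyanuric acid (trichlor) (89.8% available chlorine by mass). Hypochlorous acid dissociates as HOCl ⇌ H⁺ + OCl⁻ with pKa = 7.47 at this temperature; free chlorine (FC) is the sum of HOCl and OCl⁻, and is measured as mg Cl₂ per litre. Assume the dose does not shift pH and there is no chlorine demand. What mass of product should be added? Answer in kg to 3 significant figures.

[OCl⁻]/[HOCl] = 10^(pH − pKa) = 10^(7.4 − 7.47) = 0.8511; fraction as HOCl = 1/(1 + 0.8511) = 0.5402.
Free chlorine required for 2.18 ppm HOCl: 2.18 / 0.5402 = 4.035 ppm.
FC to add: 4.035 − 0.2 = 3.835 mg/L as Cl₂.
Cl₂ equivalent: 3.835 mg/L × 905,000 L = 3471 g.
Product at 89.8% available Cl: 3471 / 0.898 = 3865 g.

3.87 kg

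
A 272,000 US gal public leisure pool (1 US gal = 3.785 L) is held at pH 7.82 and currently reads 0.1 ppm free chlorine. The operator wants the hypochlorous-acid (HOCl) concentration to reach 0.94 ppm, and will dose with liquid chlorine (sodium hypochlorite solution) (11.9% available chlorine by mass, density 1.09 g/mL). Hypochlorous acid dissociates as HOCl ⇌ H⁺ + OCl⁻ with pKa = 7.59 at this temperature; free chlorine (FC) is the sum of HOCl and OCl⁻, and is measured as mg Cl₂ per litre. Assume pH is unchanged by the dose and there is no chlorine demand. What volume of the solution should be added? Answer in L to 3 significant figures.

Volume: 272,000 US gal × 3.785 L/gal = 1,029,520 L.
[OCl⁻]/[HOCl] = 10^(pH − pKa) = 10^(7.82 − 7.59) = 1.698; fraction as HOCl = 1/(1 + 1.698) = 0.3706.
Free chlorine required for 0.94 ppm HOCl: 0.94 / 0.3706 = 2.536 ppm.
FC to add: 2.536 − 0.1 = 2.436 mg/L as Cl₂.
Cl₂ equivalent: 2.436 mg/L × 1,029,520 L = 2508 g.
Product at 11.9% available Cl: 2508 / 0.119 = 21,080 g.
Volume: 21,080 g ÷ 1.09 g/mL = 19,340 mL.

19.3 L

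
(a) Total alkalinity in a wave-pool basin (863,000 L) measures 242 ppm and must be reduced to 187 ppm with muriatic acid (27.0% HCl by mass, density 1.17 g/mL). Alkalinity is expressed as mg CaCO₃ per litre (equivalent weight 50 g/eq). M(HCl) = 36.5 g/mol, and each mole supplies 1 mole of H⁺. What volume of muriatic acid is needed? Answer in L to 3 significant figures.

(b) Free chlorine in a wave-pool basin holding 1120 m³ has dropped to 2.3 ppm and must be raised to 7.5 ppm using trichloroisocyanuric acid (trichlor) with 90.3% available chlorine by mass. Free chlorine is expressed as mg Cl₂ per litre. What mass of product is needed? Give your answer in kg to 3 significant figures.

(a) Alkalinity to neutralize: (242 − 187) = 55 mg/L as CaCO₃ × 863,000 L = 47,460 g as CaCO₃.
(a) Equivalents of H⁺ required: 47,460 ÷ 50 g/eq = 949.3 eq = 949.3 mol HCl.
(a) Mass of HCl: 949.3 × 36.5 = 34,650 g.
(a) Mass of 27.0% solution: 34,650 / 0.27 = 128,300 g.
(a) Volume: 128,300 g ÷ 1.17 g/mL = 109,700 mL.

(b) Volume: 1120 m³ = 1,120,000 L.
(b) Chlorine deficit: 7.5 − 2.3 = 5.2 ppm = 5.2 mg/L as Cl₂.
(b) Cl₂ equivalent needed: 5.2 mg/L × 1,120,000 L = 5,824,000 mg = 5824 g.
(b) Product at 90.3% available chlorine: 5824 / 0.903 = 6450 g.

(a) 110 L; (b) 6.45 kg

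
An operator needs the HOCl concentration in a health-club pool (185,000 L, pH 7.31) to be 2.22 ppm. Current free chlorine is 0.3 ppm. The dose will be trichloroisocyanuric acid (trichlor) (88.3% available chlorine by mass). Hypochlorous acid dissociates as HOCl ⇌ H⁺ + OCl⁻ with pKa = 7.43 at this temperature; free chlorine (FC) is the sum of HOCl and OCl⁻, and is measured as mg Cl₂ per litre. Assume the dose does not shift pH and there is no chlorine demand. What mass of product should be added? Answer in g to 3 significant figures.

755 g

[OCl⁻]/[HOCl] = 10^(pH − pKa) = 10^(7.31 − 7.43) = 0.7586; fraction as HOCl = 1/(1 + 0.7586) = 0.5686.
Free chlorine required for 2.22 ppm HOCl: 2.22 / 0.5686 = 3.904 ppm.
FC to add: 3.904 − 0.3 = 3.604 mg/L as Cl₂.
Cl₂ equivalent: 3.604 mg/L × 185,000 L = 666.7 g.
Product at 88.3% available Cl: 666.7 / 0.883 = 755.1 g.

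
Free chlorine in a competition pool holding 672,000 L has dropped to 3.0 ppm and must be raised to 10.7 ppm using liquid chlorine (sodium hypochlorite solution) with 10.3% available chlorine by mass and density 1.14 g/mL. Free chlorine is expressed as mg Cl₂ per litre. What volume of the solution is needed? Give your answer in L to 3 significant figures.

44.1 L

Chlorine deficit: 10.7 − 3.0 = 7.7 ppm = 7.7 mg/L as Cl₂.
Cl₂ equivalent needed: 7.7 mg/L × 672,000 L = 5,174,000 mg = 5174 g.
Product at 10.3% available chlorine: 5174 / 0.103 = 50,240 g.
Volume at density 1.14 g/mL: 50,240 g ÷ 1.14 g/mL = 44,070 mL.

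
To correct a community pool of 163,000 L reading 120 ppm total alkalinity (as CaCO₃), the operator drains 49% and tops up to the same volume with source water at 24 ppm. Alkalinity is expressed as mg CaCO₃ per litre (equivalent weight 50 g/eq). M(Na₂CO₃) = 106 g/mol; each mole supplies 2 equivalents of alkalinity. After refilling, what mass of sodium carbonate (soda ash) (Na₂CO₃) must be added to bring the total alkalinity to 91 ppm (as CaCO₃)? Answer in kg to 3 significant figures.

3.12 kg

After draining 49% and refilling: 120 × 0.51 + 24 × 0.49 = 72.96 ppm.
Deficit to target: 91 − 72.96 = 18.04 mg/L.
As CaCO₃: 18.04 mg/L × 163,000 L = 2941 g; ÷ 50 g/eq ÷ 2 = 29.41 mol Na₂CO₃.
Mass: 29.41 × 106 = 3117 g.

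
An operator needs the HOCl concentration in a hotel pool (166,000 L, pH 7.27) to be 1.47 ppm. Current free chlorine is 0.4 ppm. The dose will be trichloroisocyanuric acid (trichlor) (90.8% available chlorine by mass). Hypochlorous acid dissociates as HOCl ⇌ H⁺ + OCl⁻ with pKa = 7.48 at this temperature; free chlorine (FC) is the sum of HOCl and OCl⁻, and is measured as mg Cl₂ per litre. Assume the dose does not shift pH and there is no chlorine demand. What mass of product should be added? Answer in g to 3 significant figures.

361 g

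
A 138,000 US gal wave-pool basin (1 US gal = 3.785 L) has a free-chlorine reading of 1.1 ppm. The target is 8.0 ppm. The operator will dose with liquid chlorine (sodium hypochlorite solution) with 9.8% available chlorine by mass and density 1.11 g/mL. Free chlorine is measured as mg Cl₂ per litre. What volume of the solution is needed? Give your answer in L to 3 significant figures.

Volume: 138,000 US gal × 3.785 L/gal = 522,330 L.
Chlorine deficit: 8.0 − 1.1 = 6.9 ppm = 6.9 mg/L as Cl₂.
Cl₂ equivalent needed: 6.9 mg/L × 522,330 L = 3,604,000 mg = 3604 g.
Product at 9.8% available chlorine: 3604 / 0.098 = 36,780 g.
Volume at density 1.11 g/mL: 36,780 g ÷ 1.11 g/mL = 33,130 mL.

33.1 L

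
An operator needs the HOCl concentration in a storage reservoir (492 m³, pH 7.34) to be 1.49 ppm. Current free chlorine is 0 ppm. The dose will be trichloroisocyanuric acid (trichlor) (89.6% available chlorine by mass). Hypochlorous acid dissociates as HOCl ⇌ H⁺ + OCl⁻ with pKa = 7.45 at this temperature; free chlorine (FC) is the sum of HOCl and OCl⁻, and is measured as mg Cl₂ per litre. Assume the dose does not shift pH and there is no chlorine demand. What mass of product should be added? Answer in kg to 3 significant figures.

Volume: 492 m³ = 492,000 L.
[OCl⁻]/[HOCl] = 10^(pH − pKa) = 10^(7.34 − 7.45) = 0.7762; fraction as HOCl = 1/(1 + 0.7762) = 0.563.
Free chlorine required for 1.49 ppm HOCl: 1.49 / 0.563 = 2.647 ppm.
FC to add: 2.647 − 0 = 2.647 mg/L as Cl₂.
Cl₂ equivalent: 2.647 mg/L × 492,000 L = 1302 g.
Product at 89.6% available Cl: 1302 / 0.896 = 1453 g.

1.45 kg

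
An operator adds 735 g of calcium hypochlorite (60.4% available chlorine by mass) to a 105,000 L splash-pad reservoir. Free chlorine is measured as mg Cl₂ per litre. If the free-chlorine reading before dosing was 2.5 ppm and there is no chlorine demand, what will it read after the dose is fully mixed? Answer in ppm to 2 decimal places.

6.73 ppm

Available chlorine delivered: 735 g × 0.604 = 443.9 g as Cl₂.
Concentration rise: 443.9 g / 105,000 L = 4.228 mg/L = 4.23 ppm.
Final FC: 2.5 + 4.23 = 6.73 ppm.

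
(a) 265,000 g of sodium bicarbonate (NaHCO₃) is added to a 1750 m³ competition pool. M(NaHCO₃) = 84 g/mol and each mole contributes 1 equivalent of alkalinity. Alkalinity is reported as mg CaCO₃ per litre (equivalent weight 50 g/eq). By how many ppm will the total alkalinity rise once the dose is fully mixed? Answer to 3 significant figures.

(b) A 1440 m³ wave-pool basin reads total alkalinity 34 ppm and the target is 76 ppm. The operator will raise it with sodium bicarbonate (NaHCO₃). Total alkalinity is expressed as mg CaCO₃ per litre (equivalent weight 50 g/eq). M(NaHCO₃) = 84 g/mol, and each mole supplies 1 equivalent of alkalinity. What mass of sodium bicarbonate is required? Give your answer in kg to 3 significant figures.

(a) 90.1 ppm; (b) 102 kg

(a) Volume: 1750 m³ = 1,750,000 L.
(a) Moles of NaHCO₃: 265,000 g ÷ 84 g/mol = 3155 mol → 3155 eq of alkalinity.
(a) As CaCO₃: 3155 eq × 50 g/eq = 157,700 g.
(a) Rise: 157,700 g / 1,750,000 L × 1000 = 90.14 mg/L.

(b) Volume: 1440 m³ = 1,440,000 L.
(b) Alkalinity to add: (76 − 34) = 42 mg/L as CaCO₃ × 1,440,000 L = 60,480 g as CaCO₃.
(b) Equivalents: 60,480 g ÷ 50 g/eq = 1210 eq.
(b) NaHCO₃ supplies 1 eq per mole → 1210 mol.
(b) Mass: 1210 mol × 84 g/mol = 101,600 g.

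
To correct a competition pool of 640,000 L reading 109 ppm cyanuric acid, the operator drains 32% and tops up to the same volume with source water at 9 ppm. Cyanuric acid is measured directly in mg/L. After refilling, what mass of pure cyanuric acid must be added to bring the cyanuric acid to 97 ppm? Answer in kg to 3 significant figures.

After draining 32% and refilling: 109 × 0.68 + 9 × 0.32 = 77 ppm.
Deficit to target: 97 − 77 = 20 mg/L.
Mass: 20 mg/L × 640,000 L = 12,800 g cyanuric acid.

12.8 kg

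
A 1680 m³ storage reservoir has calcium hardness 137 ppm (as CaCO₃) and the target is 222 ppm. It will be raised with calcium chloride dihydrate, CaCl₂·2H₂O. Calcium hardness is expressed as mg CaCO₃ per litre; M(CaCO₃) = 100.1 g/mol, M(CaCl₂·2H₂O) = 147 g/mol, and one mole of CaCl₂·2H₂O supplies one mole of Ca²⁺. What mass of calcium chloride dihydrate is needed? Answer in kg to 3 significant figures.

210 kg

Volume: 1680 m³ = 1,680,000 L.
Hardness to add: (222 − 137) = 85 mg/L as CaCO₃ × 1,680,000 L = 142,800 g as CaCO₃.
Moles of Ca²⁺ (1 mol Ca²⁺ ≡ 1 mol CaCO₃): 142,800 / 100.1 g/mol = 1427 mol.
Mass of CaCl₂·2H₂O: 1427 × 147 = 209,700 g.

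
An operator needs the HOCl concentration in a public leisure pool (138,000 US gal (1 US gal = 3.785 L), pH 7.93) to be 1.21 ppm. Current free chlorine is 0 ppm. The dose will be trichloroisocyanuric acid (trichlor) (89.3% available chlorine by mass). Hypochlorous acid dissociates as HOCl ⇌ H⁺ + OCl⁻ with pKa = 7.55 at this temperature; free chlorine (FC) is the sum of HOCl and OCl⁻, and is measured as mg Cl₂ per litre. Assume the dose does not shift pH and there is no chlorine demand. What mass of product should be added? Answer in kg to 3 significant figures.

2.41 kg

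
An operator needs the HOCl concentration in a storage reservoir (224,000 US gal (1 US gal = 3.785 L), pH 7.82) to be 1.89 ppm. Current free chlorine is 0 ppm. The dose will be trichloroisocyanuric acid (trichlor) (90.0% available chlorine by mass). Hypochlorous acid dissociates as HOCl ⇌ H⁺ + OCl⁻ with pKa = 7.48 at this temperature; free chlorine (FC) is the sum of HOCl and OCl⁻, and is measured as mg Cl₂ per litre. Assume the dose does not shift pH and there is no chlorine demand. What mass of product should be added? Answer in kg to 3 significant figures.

5.68 kg

Volume: 224,000 US gal × 3.785 L/gal = 847,840 L.
[OCl⁻]/[HOCl] = 10^(pH − pKa) = 10^(7.82 − 7.48) = 2.188; fraction as HOCl = 1/(1 + 2.188) = 0.3137.
Free chlorine required for 1.89 ppm HOCl: 1.89 / 0.3137 = 6.025 ppm.
FC to add: 6.025 − 0 = 6.025 mg/L as Cl₂.
Cl₂ equivalent: 6.025 mg/L × 847,840 L = 5108 g.
Product at 90.0% available Cl: 5108 / 0.9 = 5676 g.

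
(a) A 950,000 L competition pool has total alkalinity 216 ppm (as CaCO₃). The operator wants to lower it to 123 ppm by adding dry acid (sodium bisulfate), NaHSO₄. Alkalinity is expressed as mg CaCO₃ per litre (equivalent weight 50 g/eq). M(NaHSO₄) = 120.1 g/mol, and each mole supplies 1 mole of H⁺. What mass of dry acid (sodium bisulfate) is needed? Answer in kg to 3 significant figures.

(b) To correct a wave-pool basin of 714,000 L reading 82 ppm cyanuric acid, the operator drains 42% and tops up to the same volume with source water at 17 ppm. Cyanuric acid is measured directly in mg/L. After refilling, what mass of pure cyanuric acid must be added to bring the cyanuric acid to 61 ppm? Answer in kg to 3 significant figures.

(a) 212 kg; (b) 4.50 kg

(a) Alkalinity to neutralize: (216 − 123) = 93 mg/L as CaCO₃ × 950,000 L = 88,350 g as CaCO₃.
(a) Equivalents of H⁺ required: 88,350 ÷ 50 g/eq = 1767 eq = 1767 mol NaHSO₄.
(a) Mass of NaHSO₄: 1767 × 120.1 = 212,200 g.

(b) After draining 42% and refilling: 82 × 0.58 + 17 × 0.42 = 54.7 ppm.
(b) Deficit to target: 61 − 54.7 = 6.3 mg/L.
(b) Mass: 6.3 mg/L × 714,000 L = 4498 g cyanuric acid.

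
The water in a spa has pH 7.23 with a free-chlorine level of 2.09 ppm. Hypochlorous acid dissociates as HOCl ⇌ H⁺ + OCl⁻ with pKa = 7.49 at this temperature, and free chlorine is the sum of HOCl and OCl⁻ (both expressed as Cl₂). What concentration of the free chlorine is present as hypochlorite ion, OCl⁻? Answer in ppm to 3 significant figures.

0.741 ppm

[OCl⁻]/[HOCl] = 10^(pH − pKa) = 10^(7.23 − 7.49) = 10^-0.26 = 0.5495.
Fraction as HOCl = 1 / (1 + 0.5495) = 0.6454.
OCl⁻ = (1 − 0.6454) × 2.09 ppm = 0.7412 ppm.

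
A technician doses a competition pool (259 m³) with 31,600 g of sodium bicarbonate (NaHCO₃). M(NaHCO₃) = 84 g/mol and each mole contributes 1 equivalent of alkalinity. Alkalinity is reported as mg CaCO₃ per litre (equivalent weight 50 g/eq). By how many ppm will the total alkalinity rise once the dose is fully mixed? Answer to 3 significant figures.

72.6 ppm

Volume: 259 m³ = 259,000 L.
Moles of NaHCO₃: 31,600 g ÷ 84 g/mol = 376.2 mol → 376.2 eq of alkalinity.
As CaCO₃: 376.2 eq × 50 g/eq = 18,810 g.
Rise: 18,810 g / 259,000 L × 1000 = 72.62 mg/L.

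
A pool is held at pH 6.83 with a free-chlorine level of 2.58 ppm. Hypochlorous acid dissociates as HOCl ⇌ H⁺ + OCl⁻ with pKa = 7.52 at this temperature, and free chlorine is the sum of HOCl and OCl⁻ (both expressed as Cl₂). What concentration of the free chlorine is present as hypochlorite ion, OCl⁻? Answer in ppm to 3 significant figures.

[OCl⁻]/[HOCl] = 10^(pH − pKa) = 10^(6.83 − 7.52) = 10^-0.69 = 0.2042.
Fraction as HOCl = 1 / (1 + 0.2042) = 0.8304.
OCl⁻ = (1 − 0.8304) × 2.58 ppm = 0.4375 ppm.

0.437 ppm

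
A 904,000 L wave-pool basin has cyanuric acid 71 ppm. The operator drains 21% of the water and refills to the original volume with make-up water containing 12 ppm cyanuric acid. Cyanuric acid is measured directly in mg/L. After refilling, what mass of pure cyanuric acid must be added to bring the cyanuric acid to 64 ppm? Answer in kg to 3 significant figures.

4.87 kg

After draining 21% and refilling: 71 × 0.79 + 12 × 0.21 = 58.61 ppm.
Deficit to target: 64 − 58.61 = 5.39 mg/L.
Mass: 5.39 mg/L × 904,000 L = 4873 g cyanuric acid.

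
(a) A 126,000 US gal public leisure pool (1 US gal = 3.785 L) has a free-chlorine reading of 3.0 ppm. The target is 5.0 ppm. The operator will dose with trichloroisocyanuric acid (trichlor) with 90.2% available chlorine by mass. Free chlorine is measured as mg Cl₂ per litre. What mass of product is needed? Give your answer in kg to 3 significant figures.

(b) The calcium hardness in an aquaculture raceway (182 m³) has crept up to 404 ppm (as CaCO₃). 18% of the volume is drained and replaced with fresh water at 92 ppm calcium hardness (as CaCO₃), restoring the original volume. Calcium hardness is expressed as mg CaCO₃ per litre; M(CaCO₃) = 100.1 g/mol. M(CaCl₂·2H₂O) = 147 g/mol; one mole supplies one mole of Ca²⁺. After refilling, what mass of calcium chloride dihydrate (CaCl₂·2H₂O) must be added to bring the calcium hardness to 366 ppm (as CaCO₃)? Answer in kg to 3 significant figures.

(a) Volume: 126,000 US gal × 3.785 L/gal = 476,910 L.
(a) Chlorine deficit: 5.0 − 3.0 = 2 ppm = 2 mg/L as Cl₂.
(a) Cl₂ equivalent needed: 2 mg/L × 476,910 L = 953,800 mg = 953.8 g.
(a) Product at 90.2% available chlorine: 953.8 / 0.902 = 1057 g.

(b) Volume: 182 m³ = 182,000 L.
(b) After draining 18% and refilling: 404 × 0.82 + 92 × 0.18 = 347.84 ppm.
(b) Deficit to target: 366 − 347.84 = 18.16 mg/L.
(b) As CaCO₃: 18.16 mg/L × 182,000 L = 3305 g; ÷ 100.1 = 33.02 mol Ca²⁺.
(b) Mass: 33.02 × 147 = 4854 g.

(a) 1.06 kg; (b) 4.85 kg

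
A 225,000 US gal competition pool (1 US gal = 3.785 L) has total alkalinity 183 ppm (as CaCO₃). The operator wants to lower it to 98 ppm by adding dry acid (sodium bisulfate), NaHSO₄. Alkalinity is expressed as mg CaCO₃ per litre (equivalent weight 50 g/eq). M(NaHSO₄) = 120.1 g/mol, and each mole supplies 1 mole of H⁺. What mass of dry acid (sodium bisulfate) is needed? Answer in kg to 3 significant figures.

174 kg

Volume: 225,000 US gal × 3.785 L/gal = 851,625 L.
Alkalinity to neutralize: (183 − 98) = 85 mg/L as CaCO₃ × 851,625 L = 72,390 g as CaCO₃.
Equivalents of H⁺ required: 72,390 ÷ 50 g/eq = 1448 eq = 1448 mol NaHSO₄.
Mass of NaHSO₄: 1448 × 120.1 = 173,900 g.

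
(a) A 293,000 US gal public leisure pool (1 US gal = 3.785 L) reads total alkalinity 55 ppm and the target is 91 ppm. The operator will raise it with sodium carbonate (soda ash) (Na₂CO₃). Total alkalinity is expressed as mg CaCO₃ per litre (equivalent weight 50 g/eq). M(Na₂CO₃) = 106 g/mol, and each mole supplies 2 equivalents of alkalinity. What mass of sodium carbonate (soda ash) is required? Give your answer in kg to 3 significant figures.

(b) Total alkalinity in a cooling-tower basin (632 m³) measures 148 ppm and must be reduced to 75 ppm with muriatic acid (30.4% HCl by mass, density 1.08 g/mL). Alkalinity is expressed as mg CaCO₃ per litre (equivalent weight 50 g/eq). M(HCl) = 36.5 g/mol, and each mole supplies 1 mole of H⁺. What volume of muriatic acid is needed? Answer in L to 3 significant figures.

(a) 42.3 kg; (b) 103 L

(a) Volume: 293,000 US gal × 3.785 L/gal = 1,109,005 L.
(a) Alkalinity to add: (91 − 55) = 36 mg/L as CaCO₃ × 1,109,005 L = 39,920 g as CaCO₃.
(a) Equivalents: 39,920 g ÷ 50 g/eq = 798.5 eq.
(a) Each mole of Na₂CO₃ supplies 2 eq, so 798.5 / 2 = 399.2 mol.
(a) Mass: 399.2 mol × 106 g/mol = 42,320 g.

(b) Volume: 632 m³ = 632,000 L.
(b) Alkalinity to neutralize: (148 − 75) = 73 mg/L as CaCO₃ × 632,000 L = 46,140 g as CaCO₃.
(b) Equivalents of H⁺ required: 46,140 ÷ 50 g/eq = 922.7 eq = 922.7 mol HCl.
(b) Mass of HCl: 922.7 × 36.5 = 33,680 g.
(b) Mass of 30.4% solution: 33,680 / 0.304 = 110,800 g.
(b) Volume: 110,800 g ÷ 1.08 g/mL = 102,600 mL.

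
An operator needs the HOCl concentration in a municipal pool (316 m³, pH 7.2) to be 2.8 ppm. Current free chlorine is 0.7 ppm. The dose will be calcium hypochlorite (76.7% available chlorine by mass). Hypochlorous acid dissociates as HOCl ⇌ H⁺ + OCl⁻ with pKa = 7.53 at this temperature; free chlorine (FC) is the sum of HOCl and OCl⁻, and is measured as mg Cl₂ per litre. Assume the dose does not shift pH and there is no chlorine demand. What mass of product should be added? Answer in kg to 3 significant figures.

1.40 kg

Volume: 316 m³ = 316,000 L.
[OCl⁻]/[HOCl] = 10^(pH − pKa) = 10^(7.2 − 7.53) = 0.4677; fraction as HOCl = 1/(1 + 0.4677) = 0.6813.
Free chlorine required for 2.8 ppm HOCl: 2.8 / 0.6813 = 4.11 ppm.
FC to add: 4.11 − 0.7 = 3.41 mg/L as Cl₂.
Cl₂ equivalent: 3.41 mg/L × 316,000 L = 1077 g.
Product at 76.7% available Cl: 1077 / 0.767 = 1405 g.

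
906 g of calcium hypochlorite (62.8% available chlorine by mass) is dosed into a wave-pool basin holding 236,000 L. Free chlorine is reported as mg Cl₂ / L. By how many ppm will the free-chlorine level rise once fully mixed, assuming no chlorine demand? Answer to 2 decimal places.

2.41 ppm

Available chlorine delivered: 906 g × 0.628 = 569 g as Cl₂.
Concentration rise: 569 g / 236,000 L = 2.411 mg/L = 2.41 ppm.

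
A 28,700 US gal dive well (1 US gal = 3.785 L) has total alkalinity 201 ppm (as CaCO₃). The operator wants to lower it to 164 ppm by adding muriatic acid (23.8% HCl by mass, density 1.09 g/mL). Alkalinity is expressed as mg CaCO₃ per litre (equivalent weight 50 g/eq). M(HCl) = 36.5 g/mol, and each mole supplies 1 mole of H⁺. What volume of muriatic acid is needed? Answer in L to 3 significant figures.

11.3 L

Volume: 28,700 US gal × 3.785 L/gal = 108,630 L.
Alkalinity to neutralize: (201 − 164) = 37 mg/L as CaCO₃ × 108,630 L = 4019 g as CaCO₃.
Equivalents of H⁺ required: 4019 ÷ 50 g/eq = 80.39 eq = 80.39 mol HCl.
Mass of HCl: 80.39 × 36.5 = 2934 g.
Mass of 23.8% solution: 2934 / 0.238 = 12,330 g.
Volume: 12,330 g ÷ 1.09 g/mL = 11,310 mL.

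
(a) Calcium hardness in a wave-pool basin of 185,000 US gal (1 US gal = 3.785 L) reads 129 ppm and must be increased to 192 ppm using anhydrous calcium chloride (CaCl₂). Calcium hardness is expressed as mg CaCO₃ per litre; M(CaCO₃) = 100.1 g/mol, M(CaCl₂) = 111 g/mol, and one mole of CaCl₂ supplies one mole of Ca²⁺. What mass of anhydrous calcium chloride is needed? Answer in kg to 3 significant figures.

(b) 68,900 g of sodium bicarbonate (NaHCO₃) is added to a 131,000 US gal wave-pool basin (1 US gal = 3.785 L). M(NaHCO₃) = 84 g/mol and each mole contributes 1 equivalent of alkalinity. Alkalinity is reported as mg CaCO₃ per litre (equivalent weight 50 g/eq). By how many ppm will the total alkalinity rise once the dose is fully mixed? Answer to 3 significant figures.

(a) Volume: 185,000 US gal × 3.785 L/gal = 700,225 L.
(a) Hardness to add: (192 − 129) = 63 mg/L as CaCO₃ × 700,225 L = 44,110 g as CaCO₃.
(a) Moles of Ca²⁺ (1 mol Ca²⁺ ≡ 1 mol CaCO₃): 44,110 / 100.1 g/mol = 440.7 mol.
(a) Mass of CaCl₂: 440.7 × 111 = 48,920 g.

(b) Volume: 131,000 US gal × 3.785 L/gal = 495,835 L.
(b) Moles of NaHCO₃: 68,900 g ÷ 84 g/mol = 820.2 mol → 820.2 eq of alkalinity.
(b) As CaCO₃: 820.2 eq × 50 g/eq = 41,010 g.
(b) Rise: 41,010 g / 495,835 L × 1000 = 82.71 mg/L.

(a) 48.9 kg; (b) 82.7 ppm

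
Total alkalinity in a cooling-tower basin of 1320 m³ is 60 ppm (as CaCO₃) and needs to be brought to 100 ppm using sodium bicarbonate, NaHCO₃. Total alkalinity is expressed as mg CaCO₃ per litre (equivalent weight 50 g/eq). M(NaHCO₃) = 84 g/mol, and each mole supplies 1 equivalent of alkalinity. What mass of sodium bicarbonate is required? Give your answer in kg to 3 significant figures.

Volume: 1320 m³ = 1,320,000 L.
Alkalinity to add: (100 − 60) = 40 mg/L as CaCO₃ × 1,320,000 L = 52,800 g as CaCO₃.
Equivalents: 52,800 g ÷ 50 g/eq = 1056 eq.
NaHCO₃ supplies 1 eq per mole → 1056 mol.
Mass: 1056 mol × 84 g/mol = 88,700 g.

88.7 kg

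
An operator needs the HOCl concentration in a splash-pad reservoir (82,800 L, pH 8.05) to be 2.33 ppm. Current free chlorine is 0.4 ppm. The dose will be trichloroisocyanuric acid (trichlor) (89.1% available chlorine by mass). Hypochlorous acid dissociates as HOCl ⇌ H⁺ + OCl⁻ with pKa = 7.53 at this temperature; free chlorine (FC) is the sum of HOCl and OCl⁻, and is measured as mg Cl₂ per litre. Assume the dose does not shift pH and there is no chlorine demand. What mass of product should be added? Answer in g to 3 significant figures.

[OCl⁻]/[HOCl] = 10^(pH − pKa) = 10^(8.05 − 7.53) = 3.311; fraction as HOCl = 1/(1 + 3.311) = 0.2319.
Free chlorine required for 2.33 ppm HOCl: 2.33 / 0.2319 = 10.05 ppm.
FC to add: 10.05 − 0.4 = 9.645 mg/L as Cl₂.
Cl₂ equivalent: 9.645 mg/L × 82,800 L = 798.6 g.
Product at 89.1% available Cl: 798.6 / 0.891 = 896.3 g.

896 g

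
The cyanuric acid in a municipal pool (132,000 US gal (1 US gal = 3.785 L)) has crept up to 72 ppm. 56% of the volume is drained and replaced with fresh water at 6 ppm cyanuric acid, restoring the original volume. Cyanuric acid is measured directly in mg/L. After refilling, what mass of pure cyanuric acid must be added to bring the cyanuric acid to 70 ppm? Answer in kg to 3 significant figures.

Volume: 132,000 US gal × 3.785 L/gal = 499,620 L.
After draining 56% and refilling: 72 × 0.44 + 6 × 0.56 = 35.04 ppm.
Deficit to target: 70 − 35.04 = 34.96 mg/L.
Mass: 34.96 mg/L × 499,620 L = 17,470 g cyanuric acid.

17.5 kg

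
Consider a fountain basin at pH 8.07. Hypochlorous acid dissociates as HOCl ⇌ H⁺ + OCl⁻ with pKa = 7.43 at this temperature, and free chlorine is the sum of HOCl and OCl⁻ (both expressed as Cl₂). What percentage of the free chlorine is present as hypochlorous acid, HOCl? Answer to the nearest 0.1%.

[OCl⁻]/[HOCl] = 10^(pH − pKa) = 10^(8.07 − 7.43) = 10^0.64 = 4.365.
Fraction as HOCl = 1 / (1 + 4.365) = 0.1864.

18.6%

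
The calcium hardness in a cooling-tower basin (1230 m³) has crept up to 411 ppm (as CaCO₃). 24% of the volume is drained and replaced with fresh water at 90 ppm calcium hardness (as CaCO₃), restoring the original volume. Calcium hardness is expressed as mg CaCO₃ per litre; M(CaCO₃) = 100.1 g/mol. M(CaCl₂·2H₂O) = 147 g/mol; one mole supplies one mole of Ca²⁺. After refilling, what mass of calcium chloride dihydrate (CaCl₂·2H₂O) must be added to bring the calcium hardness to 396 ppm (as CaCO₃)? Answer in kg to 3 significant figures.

112 kg

Volume: 1230 m³ = 1,230,000 L.
After draining 24% and refilling: 411 × 0.76 + 90 × 0.24 = 333.96 ppm.
Deficit to target: 396 − 333.96 = 62.04 mg/L.
As CaCO₃: 62.04 mg/L × 1,230,000 L = 76,310 g; ÷ 100.1 = 762.3 mol Ca²⁺.
Mass: 762.3 × 147 = 112,100 g.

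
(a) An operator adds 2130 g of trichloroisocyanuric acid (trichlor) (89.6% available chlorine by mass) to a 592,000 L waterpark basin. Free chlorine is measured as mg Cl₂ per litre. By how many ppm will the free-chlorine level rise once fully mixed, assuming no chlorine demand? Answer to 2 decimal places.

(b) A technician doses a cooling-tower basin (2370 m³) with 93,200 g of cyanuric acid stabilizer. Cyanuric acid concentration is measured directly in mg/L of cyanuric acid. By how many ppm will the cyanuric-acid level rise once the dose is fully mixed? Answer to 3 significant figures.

(a) 3.22 ppm; (b) 39.3 ppm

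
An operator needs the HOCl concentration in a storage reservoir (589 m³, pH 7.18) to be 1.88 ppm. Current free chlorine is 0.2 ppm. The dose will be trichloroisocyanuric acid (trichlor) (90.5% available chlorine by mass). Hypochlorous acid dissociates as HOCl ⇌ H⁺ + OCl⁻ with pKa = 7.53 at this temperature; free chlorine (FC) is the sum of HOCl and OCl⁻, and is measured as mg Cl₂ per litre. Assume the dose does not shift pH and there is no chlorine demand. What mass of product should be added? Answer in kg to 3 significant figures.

1.64 kg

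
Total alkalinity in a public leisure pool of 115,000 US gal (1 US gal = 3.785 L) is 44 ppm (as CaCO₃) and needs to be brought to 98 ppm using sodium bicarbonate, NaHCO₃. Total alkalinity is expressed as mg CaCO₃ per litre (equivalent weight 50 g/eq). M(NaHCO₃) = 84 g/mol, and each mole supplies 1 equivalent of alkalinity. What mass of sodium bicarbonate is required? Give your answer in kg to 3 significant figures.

Volume: 115,000 US gal × 3.785 L/gal = 435,275 L.
Alkalinity to add: (98 − 44) = 54 mg/L as CaCO₃ × 435,275 L = 23,500 g as CaCO₃.
Equivalents: 23,500 g ÷ 50 g/eq = 470.1 eq.
NaHCO₃ supplies 1 eq per mole → 470.1 mol.
Mass: 470.1 mol × 84 g/mol = 39,490 g.

39.5 kg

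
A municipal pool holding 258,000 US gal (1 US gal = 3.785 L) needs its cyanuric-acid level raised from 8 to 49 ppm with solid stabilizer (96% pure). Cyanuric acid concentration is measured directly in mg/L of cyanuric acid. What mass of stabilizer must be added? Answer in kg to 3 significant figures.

Volume: 258,000 US gal × 3.785 L/gal = 976,530 L.
CYA to add: (49 − 8) = 41 mg/L × 976,530 L = 40,040 g cyanuric acid.
At 96% purity: 40,040 / 0.96 = 41,710 g product.

41.7 kg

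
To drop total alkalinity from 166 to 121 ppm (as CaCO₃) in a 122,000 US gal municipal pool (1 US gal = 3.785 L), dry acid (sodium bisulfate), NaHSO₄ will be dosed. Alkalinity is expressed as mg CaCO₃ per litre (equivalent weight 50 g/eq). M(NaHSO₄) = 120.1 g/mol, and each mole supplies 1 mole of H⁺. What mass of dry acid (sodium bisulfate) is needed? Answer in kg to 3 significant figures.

Volume: 122,000 US gal × 3.785 L/gal = 461,770 L.
Alkalinity to neutralize: (166 − 121) = 45 mg/L as CaCO₃ × 461,770 L = 20,780 g as CaCO₃.
Equivalents of H⁺ required: 20,780 ÷ 50 g/eq = 415.6 eq = 415.6 mol NaHSO₄.
Mass of NaHSO₄: 415.6 × 120.1 = 49,910 g.

49.9 kg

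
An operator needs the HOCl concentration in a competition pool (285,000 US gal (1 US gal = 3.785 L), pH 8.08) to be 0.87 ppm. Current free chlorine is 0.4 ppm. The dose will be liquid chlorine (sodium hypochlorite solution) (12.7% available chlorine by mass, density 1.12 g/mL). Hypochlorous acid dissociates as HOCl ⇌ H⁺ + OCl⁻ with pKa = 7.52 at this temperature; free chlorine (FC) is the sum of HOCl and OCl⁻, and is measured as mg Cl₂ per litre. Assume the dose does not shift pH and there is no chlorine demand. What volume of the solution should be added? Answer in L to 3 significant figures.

Volume: 285,000 US gal × 3.785 L/gal = 1,078,725 L.
[OCl⁻]/[HOCl] = 10^(pH − pKa) = 10^(8.08 − 7.52) = 3.631; fraction as HOCl = 1/(1 + 3.631) = 0.2159.
Free chlorine required for 0.87 ppm HOCl: 0.87 / 0.2159 = 4.029 ppm.
FC to add: 4.029 − 0.4 = 3.629 mg/L as Cl₂.
Cl₂ equivalent: 3.629 mg/L × 1,078,725 L = 3914 g.
Product at 12.7% available Cl: 3914 / 0.127 = 30,820 g.
Volume: 30,820 g ÷ 1.12 g/mL = 27,520 mL.

27.5 L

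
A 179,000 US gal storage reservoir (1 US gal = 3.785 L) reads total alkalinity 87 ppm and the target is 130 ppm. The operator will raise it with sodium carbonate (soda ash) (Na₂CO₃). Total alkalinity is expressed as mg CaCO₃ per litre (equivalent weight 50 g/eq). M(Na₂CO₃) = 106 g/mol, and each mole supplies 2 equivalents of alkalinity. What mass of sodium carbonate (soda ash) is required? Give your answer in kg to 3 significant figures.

Volume: 179,000 US gal × 3.785 L/gal = 677,515 L.
Alkalinity to add: (130 − 87) = 43 mg/L as CaCO₃ × 677,515 L = 29,130 g as CaCO₃.
Equivalents: 29,130 g ÷ 50 g/eq = 582.7 eq.
Each mole of Na₂CO₃ supplies 2 eq, so 582.7 / 2 = 291.3 mol.
Mass: 291.3 mol × 106 g/mol = 30,880 g.

30.9 kg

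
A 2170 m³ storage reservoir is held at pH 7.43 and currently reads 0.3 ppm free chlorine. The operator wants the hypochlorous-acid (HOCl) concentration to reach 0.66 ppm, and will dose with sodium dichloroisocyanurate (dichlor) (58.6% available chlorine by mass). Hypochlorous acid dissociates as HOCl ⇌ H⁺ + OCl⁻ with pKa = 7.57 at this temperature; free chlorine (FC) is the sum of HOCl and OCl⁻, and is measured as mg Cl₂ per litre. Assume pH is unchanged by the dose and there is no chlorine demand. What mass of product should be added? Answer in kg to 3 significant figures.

3.10 kg

Volume: 2170 m³ = 2,170,000 L.
[OCl⁻]/[HOCl] = 10^(pH − pKa) = 10^(7.43 − 7.57) = 0.7244; fraction as HOCl = 1/(1 + 0.7244) = 0.5799.
Free chlorine required for 0.66 ppm HOCl: 0.66 / 0.5799 = 1.138 ppm.
FC to add: 1.138 − 0.3 = 0.8381 mg/L as Cl₂.
Cl₂ equivalent: 0.8381 mg/L × 2,170,000 L = 1819 g.
Product at 58.6% available Cl: 1819 / 0.586 = 3104 g.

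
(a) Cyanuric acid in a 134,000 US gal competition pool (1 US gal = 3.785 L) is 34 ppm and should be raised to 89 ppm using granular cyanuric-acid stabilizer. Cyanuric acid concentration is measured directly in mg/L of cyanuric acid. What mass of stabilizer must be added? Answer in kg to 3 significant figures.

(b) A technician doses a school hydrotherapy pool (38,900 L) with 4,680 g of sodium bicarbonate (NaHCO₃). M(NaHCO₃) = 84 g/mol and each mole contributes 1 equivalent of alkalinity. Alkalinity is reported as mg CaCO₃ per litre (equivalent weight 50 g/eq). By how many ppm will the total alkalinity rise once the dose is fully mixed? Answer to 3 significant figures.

(a) 27.9 kg; (b) 71.6 ppm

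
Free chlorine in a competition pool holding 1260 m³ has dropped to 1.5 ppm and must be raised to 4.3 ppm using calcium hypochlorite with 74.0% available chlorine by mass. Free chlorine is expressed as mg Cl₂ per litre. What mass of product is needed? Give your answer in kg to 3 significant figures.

Volume: 1260 m³ = 1,260,000 L.
Chlorine deficit: 4.3 − 1.5 = 2.8 ppm = 2.8 mg/L as Cl₂.
Cl₂ equivalent needed: 2.8 mg/L × 1,260,000 L = 3,528,000 mg = 3528 g.
Product at 74.0% available chlorine: 3528 / 0.74 = 4768 g.

4.77 kg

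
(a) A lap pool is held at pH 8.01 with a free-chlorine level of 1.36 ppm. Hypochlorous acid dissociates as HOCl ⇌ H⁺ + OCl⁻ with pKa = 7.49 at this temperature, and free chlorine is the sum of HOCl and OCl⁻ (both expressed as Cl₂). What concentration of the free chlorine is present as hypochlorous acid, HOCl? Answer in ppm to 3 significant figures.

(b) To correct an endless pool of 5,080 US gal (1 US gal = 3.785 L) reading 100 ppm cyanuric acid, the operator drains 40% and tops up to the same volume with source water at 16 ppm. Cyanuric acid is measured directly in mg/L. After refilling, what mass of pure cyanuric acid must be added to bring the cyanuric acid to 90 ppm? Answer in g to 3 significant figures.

(a) [OCl⁻]/[HOCl] = 10^(pH − pKa) = 10^(8.01 − 7.49) = 10^0.52 = 3.311.
(a) Fraction as HOCl = 1 / (1 + 3.311) = 0.2319.
(a) HOCl = 0.2319 × 1.36 ppm = 0.3154 ppm.

(b) Volume: 5,080 US gal × 3.785 L/gal = 19,228 L.
(b) After draining 40% and refilling: 100 × 0.60 + 16 × 0.40 = 66.4 ppm.
(b) Deficit to target: 90 − 66.4 = 23.6 mg/L.
(b) Mass: 23.6 mg/L × 19,228 L = 453.8 g cyanuric acid.

(a) 0.315 ppm; (b) 454 g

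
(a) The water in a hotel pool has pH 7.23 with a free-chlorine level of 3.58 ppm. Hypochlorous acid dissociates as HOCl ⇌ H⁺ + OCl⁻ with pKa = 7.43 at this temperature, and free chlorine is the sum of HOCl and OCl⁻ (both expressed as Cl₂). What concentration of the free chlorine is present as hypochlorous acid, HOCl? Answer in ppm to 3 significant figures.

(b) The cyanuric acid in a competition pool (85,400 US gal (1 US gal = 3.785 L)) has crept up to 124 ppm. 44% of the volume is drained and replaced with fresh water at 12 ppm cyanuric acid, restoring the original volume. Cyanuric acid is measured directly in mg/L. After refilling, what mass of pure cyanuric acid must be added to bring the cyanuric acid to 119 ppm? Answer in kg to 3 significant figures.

(a) [OCl⁻]/[HOCl] = 10^(pH − pKa) = 10^(7.23 − 7.43) = 10^-0.20 = 0.631.
(a) Fraction as HOCl = 1 / (1 + 0.631) = 0.6131.
(a) HOCl = 0.6131 × 3.58 ppm = 2.195 ppm.

(b) Volume: 85,400 US gal × 3.785 L/gal = 323,239 L.
(b) After draining 44% and refilling: 124 × 0.56 + 12 × 0.44 = 74.72 ppm.
(b) Deficit to target: 119 − 74.72 = 44.28 mg/L.
(b) Mass: 44.28 mg/L × 323,239 L = 14,310 g cyanuric acid.

(a) 2.20 ppm; (b) 14.3 kg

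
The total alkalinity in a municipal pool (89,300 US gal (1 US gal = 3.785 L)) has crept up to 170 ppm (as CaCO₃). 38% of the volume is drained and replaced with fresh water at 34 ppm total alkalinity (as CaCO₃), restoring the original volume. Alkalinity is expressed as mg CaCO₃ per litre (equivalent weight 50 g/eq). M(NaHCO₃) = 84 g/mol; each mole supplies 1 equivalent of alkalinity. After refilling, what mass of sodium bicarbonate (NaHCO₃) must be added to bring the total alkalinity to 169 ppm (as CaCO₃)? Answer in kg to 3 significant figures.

Volume: 89,300 US gal × 3.785 L/gal = 338,000 L.
After draining 38% and refilling: 170 × 0.62 + 34 × 0.38 = 118.32 ppm.
Deficit to target: 169 − 118.32 = 50.68 mg/L.
As CaCO₃: 50.68 mg/L × 338,000 L = 17,130 g; ÷ 50 g/eq ÷ 1 = 342.6 mol NaHCO₃.
Mass: 342.6 × 84 = 28,780 g.

28.8 kg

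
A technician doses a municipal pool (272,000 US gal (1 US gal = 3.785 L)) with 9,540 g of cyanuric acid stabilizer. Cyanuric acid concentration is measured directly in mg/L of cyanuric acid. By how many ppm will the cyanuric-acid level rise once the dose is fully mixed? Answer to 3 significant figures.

Volume: 272,000 US gal × 3.785 L/gal = 1,029,520 L.
Rise: 9,540 g / 1,029,520 L × 1000 = 9.266 mg/L.

9.27 ppm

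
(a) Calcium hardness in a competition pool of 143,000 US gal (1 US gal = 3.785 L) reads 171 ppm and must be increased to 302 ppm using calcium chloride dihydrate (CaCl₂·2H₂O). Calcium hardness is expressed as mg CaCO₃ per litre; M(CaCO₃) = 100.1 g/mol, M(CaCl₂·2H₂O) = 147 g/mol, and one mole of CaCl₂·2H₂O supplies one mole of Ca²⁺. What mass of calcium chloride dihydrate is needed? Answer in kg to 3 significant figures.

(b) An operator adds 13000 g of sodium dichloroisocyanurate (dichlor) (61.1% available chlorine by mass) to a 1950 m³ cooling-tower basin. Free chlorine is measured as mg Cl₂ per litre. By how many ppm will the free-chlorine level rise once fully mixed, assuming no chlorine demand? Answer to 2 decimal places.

(a) 104 kg; (b) 4.07 ppm

(a) Volume: 143,000 US gal × 3.785 L/gal = 541,255 L.
(a) Hardness to add: (302 − 171) = 131 mg/L as CaCO₃ × 541,255 L = 70,900 g as CaCO₃.
(a) Moles of Ca²⁺ (1 mol Ca²⁺ ≡ 1 mol CaCO₃): 70,900 / 100.1 g/mol = 708.3 mol.
(a) Mass of CaCl₂·2H₂O: 708.3 × 147 = 104,100 g.

(b) Volume: 1950 m³ = 1,950,000 L.
(b) Available chlorine delivered: 13,000 g × 0.611 = 7943 g as Cl₂.
(b) Concentration rise: 7943 g / 1,950,000 L = 4.073 mg/L = 4.07 ppm.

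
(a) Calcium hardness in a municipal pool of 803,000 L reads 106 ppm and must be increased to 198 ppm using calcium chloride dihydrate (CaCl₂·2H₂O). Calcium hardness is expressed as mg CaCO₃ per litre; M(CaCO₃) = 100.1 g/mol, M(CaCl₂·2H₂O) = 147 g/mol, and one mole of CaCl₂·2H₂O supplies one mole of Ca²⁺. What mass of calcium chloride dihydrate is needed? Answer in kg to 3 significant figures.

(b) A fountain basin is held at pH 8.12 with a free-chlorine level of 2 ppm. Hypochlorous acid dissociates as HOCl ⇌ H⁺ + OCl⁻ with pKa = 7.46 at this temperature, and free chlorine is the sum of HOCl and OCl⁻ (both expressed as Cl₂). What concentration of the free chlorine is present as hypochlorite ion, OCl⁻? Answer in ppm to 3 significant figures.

(a) 108 kg; (b) 1.64 ppm

(a) Hardness to add: (198 − 106) = 92 mg/L as CaCO₃ × 803,000 L = 73,880 g as CaCO₃.
(a) Moles of Ca²⁺ (1 mol Ca²⁺ ≡ 1 mol CaCO₃): 73,880 / 100.1 g/mol = 738 mol.
(a) Mass of CaCl₂·2H₂O: 738 × 147 = 108,500 g.

(b) [OCl⁻]/[HOCl] = 10^(pH − pKa) = 10^(8.12 − 7.46) = 10^0.66 = 4.571.
(b) Fraction as HOCl = 1 / (1 + 4.571) = 0.1795.
(b) OCl⁻ = (1 − 0.1795) × 2 ppm = 1.641 ppm.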